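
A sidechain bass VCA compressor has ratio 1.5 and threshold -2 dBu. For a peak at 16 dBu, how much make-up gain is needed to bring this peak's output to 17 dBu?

Overshoot 18 dB → 18/1.5 = 12 dB after compression, so the compressed level is -2 + 12 = 10 dBu.
Make-up = target − compressed = 17 − 10 = 7 dB.

7 dB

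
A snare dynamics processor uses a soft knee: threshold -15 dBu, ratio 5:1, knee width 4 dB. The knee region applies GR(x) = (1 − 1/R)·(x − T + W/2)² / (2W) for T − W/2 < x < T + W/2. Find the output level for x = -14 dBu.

x − T + W/2 = -14 − (-15) + 2 = 3.
GR = (1 − 1/5) × 3² / 8 = 0.8 × 9 / 8 = 0.9 dB.
Output = -14 − 0.9 = -14.9 dBu.

-14.9 dBu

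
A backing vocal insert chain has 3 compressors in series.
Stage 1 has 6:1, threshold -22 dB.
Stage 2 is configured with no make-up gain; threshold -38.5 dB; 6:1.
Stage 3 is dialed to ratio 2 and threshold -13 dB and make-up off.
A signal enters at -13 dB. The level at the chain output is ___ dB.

Stage 1: overshoot 9 dB → 9/6 = 1.5 dB → -20.5 dB.
Stage 2: -20.5 dB is 18 dB over -38.5 dB; at 6:1 that becomes 3 dB over, giving -35.5 dB.
Stage 3: below threshold (-35.5 ≤ -13); passes unchanged; output -35.5 dB.

-35.5 dB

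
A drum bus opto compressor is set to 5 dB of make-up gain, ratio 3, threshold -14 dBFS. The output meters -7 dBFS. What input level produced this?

Before make-up, the level was -7 − 5 = -12 dBFS.
That's 2 dB above the -14 dBFS threshold.
Input overshoot = R × output overshoot = 6 dB → input = -14 + 6 = -8 dBFS.

-8 dBFS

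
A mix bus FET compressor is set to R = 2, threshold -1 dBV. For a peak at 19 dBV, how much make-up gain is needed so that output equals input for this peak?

The peak compresses to -1 + 20/2 = 9 dBV.
To reach 19 dBV requires 19 − 9 = 10 dB of make-up.

10 dB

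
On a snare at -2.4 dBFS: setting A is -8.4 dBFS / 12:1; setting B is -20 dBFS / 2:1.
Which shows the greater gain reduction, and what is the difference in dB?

B, by 3.3 dB

A: GR = 6 − 6/12 = 5.5 dB.
B: GR = 17.6 − 17.6/2 = 8.8 dB.
B reduces 3.3 dB more.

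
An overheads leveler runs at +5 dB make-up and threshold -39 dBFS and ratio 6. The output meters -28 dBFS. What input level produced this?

-3 dBFS

Stripping the +5 dB make-up gives -33 dBFS at the gain stage.
That's 6 dB above the -39 dBFS threshold.
Undo the ratio: input overshoot = 6 × 6 = 36 dB, giving input = -3 dBFS.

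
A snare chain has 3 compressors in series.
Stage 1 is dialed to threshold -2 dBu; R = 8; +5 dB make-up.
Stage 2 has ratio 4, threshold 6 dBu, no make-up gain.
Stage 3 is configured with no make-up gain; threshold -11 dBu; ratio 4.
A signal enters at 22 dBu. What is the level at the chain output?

Stage 1: overshoot 24 dB → 24/8 = 3 dB → 1 dBu; +5 dB make-up → 6 dBu.
Stage 2: 6 dBu ≤ 6 dBu, so stage 2 doesn't engage; output 6 dBu.
Stage 3: overshoot 17 dB → 17/4 = 4.25 dB → -6.75 dBu.

-6.75 dBu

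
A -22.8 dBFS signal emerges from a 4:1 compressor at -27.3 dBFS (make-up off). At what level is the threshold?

Input is 6 dB above T (since output overshoot × R = input overshoot: (-27.3 − T)·4 = -22.8 − T gives T = -28.8 dBFS).
Check: -28.8 + (-22.8 − (-28.8))/4 = -28.8 + 1.5 = -27.3 dBFS. ✓

-28.8 dBFS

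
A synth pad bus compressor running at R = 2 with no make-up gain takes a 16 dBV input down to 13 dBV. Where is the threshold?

Input is 6 dB above T (since output overshoot × R = input overshoot: (13 − T)·2 = 16 − T gives T = 10 dBV).
Check: 10 + (16 − 10)/2 = 10 + 3 = 13 dBV. ✓

10 dBV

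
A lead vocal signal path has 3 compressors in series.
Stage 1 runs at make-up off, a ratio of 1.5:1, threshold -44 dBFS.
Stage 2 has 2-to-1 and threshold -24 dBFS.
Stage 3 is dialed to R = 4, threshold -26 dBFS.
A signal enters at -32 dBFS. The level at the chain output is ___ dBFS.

-36 dBFS

Stage 1: 12 dB above -44 dBFS, reduced 1.5:1 to 8 dB above → -36 dBFS.
Stage 2: -36 dBFS ≤ -24 dBFS, so stage 2 doesn't engage; output -36 dBFS.
Stage 3: below threshold (-36 ≤ -26); passes unchanged; output -36 dBFS.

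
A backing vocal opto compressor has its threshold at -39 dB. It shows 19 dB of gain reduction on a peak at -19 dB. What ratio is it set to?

Input overshoot = -19 − (-39) = 20 dB.
Output overshoot = 20 − 19 = 1 dB.
Ratio = input overshoot / output overshoot = 20 / 1 = 20.

20:1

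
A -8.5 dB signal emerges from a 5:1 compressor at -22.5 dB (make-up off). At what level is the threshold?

-26 dB

Gain reduction = -8.5 − (-22.5) = 14 dB; output overshoot = GR / (R − 1) = 14 / 4 = 3.5 dB.
Threshold = output − output overshoot = -22.5 − 3.5 = -26 dB.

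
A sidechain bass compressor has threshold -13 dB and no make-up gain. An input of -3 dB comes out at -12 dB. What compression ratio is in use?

Input overshoot = -3 − (-13) = 10 dB; output overshoot = -12 − (-13) = 1 dB.
Ratio = 10 / 1 = 10.

10:1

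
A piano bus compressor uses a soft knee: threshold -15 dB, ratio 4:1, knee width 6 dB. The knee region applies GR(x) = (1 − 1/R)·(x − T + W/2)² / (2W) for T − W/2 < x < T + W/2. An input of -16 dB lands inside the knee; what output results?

x − T + W/2 = -16 − (-15) + 3 = 2.
GR = (1 − 1/4) × 2² / 12 = 0.75 × 4 / 12 = 0.25 dB.
Output = -16 − 0.25 = -16.25 dB.

-16.25 dB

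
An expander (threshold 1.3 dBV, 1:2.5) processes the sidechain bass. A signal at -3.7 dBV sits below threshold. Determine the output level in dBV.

-11.2 dBV

Below threshold, a 1:2.5 expander applies gain = (2.5−1)×(T − x) of attenuation.
(2.5−1) × 5 = 7.5 dB, so output = -3.7 − 7.5 = -11.2 dBV.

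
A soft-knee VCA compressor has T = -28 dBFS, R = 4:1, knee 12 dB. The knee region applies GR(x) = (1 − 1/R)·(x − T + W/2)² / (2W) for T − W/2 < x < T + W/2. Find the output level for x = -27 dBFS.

-28.53125 dBFS

x − T + W/2 = -27 − (-28) + 6 = 7.
GR = (1 − 1/4) × 7² / 24 = 0.75 × 49 / 24 = 1.53125 dB.
Output = -27 − 1.53125 = -28.53125 dBFS.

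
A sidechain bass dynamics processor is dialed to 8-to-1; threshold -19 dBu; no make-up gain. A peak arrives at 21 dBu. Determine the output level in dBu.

The input is 40 dB above the -19 dBu threshold.
At 8:1 the overshoot is divided by 8, leaving 5 dB above threshold.
So the level is -19 + 5 = -14 dBu.

-14 dBu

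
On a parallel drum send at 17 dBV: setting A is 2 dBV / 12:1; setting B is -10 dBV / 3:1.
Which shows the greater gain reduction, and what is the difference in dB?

B, by 4.25 dB

A: GR = 15 − 15/12 = 13.75 dB.
B: GR = 27 − 27/3 = 18 dB.
B reduces 4.25 dB more.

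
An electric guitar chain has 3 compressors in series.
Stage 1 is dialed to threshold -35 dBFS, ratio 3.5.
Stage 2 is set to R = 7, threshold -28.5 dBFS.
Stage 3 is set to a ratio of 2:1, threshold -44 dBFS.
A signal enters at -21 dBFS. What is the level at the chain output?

Stage 1: overshoot 14 dB → 14/3.5 = 4 dB → -31 dBFS.
Stage 2: below threshold (-31 ≤ -28.5); passes unchanged; output -31 dBFS.
Stage 3: overshoot 13 dB → 13/2 = 6.5 dB → -37.5 dBFS.

-37.5 dBFS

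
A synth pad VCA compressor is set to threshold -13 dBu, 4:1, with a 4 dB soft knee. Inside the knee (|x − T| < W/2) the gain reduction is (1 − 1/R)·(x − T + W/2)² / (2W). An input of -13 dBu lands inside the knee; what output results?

-13.375 dBu

x − T + W/2 = -13 − (-13) + 2 = 2.
GR = (1 − 1/4) × 2² / 8 = 0.75 × 4 / 8 = 0.375 dB.
Output = -13 − 0.375 = -13.375 dBu.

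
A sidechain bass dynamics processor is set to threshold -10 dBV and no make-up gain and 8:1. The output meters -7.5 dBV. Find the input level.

10 dBV

The compressed level sits -7.5 − (-10) = 2.5 dB over threshold.
Before 8:1 compression the overshoot was 2.5 × 8 = 20 dB, so input = -10 + 20 = 10 dBV.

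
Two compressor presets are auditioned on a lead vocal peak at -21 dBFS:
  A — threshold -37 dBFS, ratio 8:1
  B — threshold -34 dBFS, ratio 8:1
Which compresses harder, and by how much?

A, by 2.625 dB

A: 16 dB over, compressed to 2 dB over, so 14 dB of GR.
B: 13 dB over, compressed to 1.625 dB over, so 11.375 dB of GR.
Difference: 2.625 dB in favour of A.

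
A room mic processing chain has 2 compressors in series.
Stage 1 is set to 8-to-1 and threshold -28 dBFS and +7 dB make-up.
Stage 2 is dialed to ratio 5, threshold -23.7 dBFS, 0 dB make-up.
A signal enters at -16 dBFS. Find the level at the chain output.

Stage 1: -16 dBFS is 12 dB over -28 dBFS; at 8:1 that becomes 1.5 dB over, giving -26.5 dBFS; +7 dB make-up → -19.5 dBFS.
Stage 2: 4.2 dB above -23.7 dBFS, reduced 5:1 to 0.84 dB above → -22.86 dBFS.

-22.86 dBFS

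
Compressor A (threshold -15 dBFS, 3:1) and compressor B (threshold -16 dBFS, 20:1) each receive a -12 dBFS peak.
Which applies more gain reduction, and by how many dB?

A: 3 dB over, compressed to 1 dB over, so 2 dB of GR.
B: 4 dB over, compressed to 0.2 dB over, so 3.8 dB of GR.
B applies 1.8 dB more gain reduction.

B, by 1.8 dB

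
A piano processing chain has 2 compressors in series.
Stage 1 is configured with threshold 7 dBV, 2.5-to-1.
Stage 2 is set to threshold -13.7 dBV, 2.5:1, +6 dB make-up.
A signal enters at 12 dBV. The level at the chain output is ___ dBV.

Stage 1: overshoot 5 dB → 5/2.5 = 2 dB → 9 dBV.
Stage 2: 22.7 dB above -13.7 dBV, reduced 2.5:1 to 9.08 dB above → -4.62 dBV; +6 dB make-up → 1.38 dBV.

1.38 dBV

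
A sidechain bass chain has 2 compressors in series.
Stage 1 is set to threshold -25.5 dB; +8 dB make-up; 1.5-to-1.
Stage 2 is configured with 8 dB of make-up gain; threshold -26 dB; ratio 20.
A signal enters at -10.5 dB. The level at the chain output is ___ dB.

Stage 1: -10.5 dB is 15 dB over -25.5 dB; at 1.5:1 that becomes 10 dB over, giving -15.5 dB; +8 dB make-up → -7.5 dB.
Stage 2: 18.5 dB above -26 dB, reduced 20:1 to 0.925 dB above → -25.075 dB; +8 dB make-up → -17.075 dB.

-17.075 dB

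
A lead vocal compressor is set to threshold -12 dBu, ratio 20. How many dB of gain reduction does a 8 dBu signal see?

8 dBu exceeds the threshold by 20 dB.
A 20:1 ratio leaves 1 dB of that excess.
Gain reduction = 20 − 1 = 19 dB.

19 dB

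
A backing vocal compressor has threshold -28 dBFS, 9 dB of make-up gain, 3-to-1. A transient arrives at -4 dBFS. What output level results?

-11 dBFS

Overshoot: -4 − (-28) = 24 dB.
The 24 dB excess becomes 8 dB after 3:1 reduction.
Output = -28 + 8 = -20 dBFS; make-up adds 9 dB, giving -11 dBFS.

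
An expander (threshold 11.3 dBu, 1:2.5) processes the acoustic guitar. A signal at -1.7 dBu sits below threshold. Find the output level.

The input is 13 dB below the 11.3 dBu threshold.
A 1:2.5 expander multiplies undershoot by 2.5: 13 × 2.5 = 32.5 dB below threshold.
Output = 11.3 − 32.5 = -21.2 dBu.

-21.2 dBu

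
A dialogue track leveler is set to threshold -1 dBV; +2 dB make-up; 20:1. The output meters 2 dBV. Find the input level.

19 dBV

Before make-up, the level was 2 − 2 = 0 dBV.
That's 1 dB above the -1 dBV threshold.
Before 20:1 compression the overshoot was 1 × 20 = 20 dB, so input = -1 + 20 = 19 dBV.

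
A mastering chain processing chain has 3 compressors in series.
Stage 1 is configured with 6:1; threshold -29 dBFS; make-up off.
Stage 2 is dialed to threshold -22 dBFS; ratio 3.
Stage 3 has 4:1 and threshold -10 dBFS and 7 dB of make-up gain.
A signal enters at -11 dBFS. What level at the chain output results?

-19 dBFS

Stage 1: 18 dB above -29 dBFS, reduced 6:1 to 3 dB above → -26 dBFS.
Stage 2: -26 dBFS is at or below the -22 dBFS threshold — no compression; output -26 dBFS.
Stage 3: below threshold (-26 ≤ -10); passes unchanged; make-up brings it to -19 dBFS.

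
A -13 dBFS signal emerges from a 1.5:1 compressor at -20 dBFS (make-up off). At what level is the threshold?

-34 dBFS

Input is 21 dB above T (since output overshoot × R = input overshoot: (-20 − T)·1.5 = -13 − T gives T = -34 dBFS).
Check: -34 + (-13 − (-34))/1.5 = -34 + 14 = -20 dBFS. ✓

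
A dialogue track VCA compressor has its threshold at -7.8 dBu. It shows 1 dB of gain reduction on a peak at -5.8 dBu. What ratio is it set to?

Input overshoot = -5.8 − (-7.8) = 2 dB.
Output overshoot = 2 − 1 = 1 dB.
Ratio = input overshoot / output overshoot = 2 / 1 = 2.

2:1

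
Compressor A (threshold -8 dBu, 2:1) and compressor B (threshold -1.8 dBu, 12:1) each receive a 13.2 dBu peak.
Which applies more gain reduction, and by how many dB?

A: GR = 21.2 − 21.2/2 = 10.6 dB.
B: GR = 15 − 15/12 = 13.75 dB.
Difference: 3.15 dB in favour of B.

B, by 3.15 dB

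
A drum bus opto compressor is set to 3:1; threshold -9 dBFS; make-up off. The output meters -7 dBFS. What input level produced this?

Post-compression overshoot = -7 − (-9) = 2 dB.
Undo the ratio: input overshoot = 2 × 3 = 6 dB, giving input = -3 dBFS.

-3 dBFS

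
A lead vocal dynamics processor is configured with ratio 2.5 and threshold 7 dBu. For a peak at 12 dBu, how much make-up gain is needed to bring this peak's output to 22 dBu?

The peak compresses to 7 + 5/2.5 = 9 dBu.
To reach 22 dBu requires 22 − 9 = 13 dB of make-up.

13 dB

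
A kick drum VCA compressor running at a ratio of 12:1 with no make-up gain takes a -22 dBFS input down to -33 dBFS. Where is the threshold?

-34 dBFS

Gain reduction = -22 − (-33) = 11 dB; output overshoot = GR / (R − 1) = 11 / 11 = 1 dB.
Threshold = output − output overshoot = -33 − 1 = -34 dBFS.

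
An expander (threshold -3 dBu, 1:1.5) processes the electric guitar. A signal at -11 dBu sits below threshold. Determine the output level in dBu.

-15 dBu

The input is 8 dB below the -3 dBu threshold.
A 1:1.5 expander multiplies undershoot by 1.5: 8 × 1.5 = 12 dB below threshold.
Output = -3 − 12 = -15 dBu.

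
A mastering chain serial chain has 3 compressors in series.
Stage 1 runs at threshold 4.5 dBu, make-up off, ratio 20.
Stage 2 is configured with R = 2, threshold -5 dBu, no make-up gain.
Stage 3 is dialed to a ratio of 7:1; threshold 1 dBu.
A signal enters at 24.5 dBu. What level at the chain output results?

0.25 dBu

Stage 1: 20 dB above 4.5 dBu, reduced 20:1 to 1 dB above → 5.5 dBu.
Stage 2: 10.5 dB above -5 dBu, reduced 2:1 to 5.25 dB above → 0.25 dBu.
Stage 3: below threshold (0.25 ≤ 1); passes unchanged; output 0.25 dBu.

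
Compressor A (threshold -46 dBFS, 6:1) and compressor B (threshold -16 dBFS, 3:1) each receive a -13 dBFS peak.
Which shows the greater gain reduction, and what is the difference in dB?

A: overshoot 33 dB → output overshoot 5.5 dB → GR 27.5 dB.
B: overshoot 3 dB → output overshoot 1 dB → GR 2 dB.
Difference: 25.5 dB in favour of A.

A, by 25.5 dB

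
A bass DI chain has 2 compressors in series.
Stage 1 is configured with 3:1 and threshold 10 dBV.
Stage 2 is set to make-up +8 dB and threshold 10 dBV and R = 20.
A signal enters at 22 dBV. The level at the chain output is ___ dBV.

Stage 1: 12 dB above 10 dBV, reduced 3:1 to 4 dB above → 14 dBV.
Stage 2: 14 dBV is 4 dB over 10 dBV; at 20:1 that becomes 0.2 dB over, giving 10.2 dBV; +8 dB make-up → 18.2 dBV.

18.2 dBV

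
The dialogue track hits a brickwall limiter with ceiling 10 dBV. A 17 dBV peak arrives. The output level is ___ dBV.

10 dBV

The limiter clamps the peak to its 10 dBV ceiling.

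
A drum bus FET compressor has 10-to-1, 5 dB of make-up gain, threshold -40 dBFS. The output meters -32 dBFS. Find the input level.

-10 dBFS

Stripping the +5 dB make-up gives -37 dBFS at the gain stage.
Post-compression overshoot = -37 − (-40) = 3 dB.
Before 10:1 compression the overshoot was 3 × 10 = 30 dB, so input = -40 + 30 = -10 dBFS.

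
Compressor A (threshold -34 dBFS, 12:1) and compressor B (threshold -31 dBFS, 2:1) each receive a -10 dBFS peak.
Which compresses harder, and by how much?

A: GR = 24 − 24/12 = 22 dB.
B: GR = 21 − 21/2 = 10.5 dB.
A reduces 11.5 dB more.

A, by 11.5 dB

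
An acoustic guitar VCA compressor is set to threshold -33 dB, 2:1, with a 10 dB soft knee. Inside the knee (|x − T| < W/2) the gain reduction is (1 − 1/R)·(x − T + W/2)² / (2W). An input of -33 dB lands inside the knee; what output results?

x − T + W/2 = -33 − (-33) + 5 = 5.
GR = (1 − 1/2) × 5² / 20 = 0.5 × 25 / 20 = 0.625 dB.
Output = -33 − 0.625 = -33.625 dB.

-33.625 dB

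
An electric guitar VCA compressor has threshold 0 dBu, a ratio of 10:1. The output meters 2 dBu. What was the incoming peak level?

Post-compression overshoot = 2 − 0 = 2 dB.
Before 10:1 compression the overshoot was 2 × 10 = 20 dB, so input = 0 + 20 = 20 dBu.

20 dBu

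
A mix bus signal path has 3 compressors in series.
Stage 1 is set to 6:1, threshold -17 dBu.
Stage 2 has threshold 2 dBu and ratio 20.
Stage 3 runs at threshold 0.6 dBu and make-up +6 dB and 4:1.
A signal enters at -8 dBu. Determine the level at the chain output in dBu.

-9.5 dBu

Stage 1: -8 dBu is 9 dB over -17 dBu; at 6:1 that becomes 1.5 dB over, giving -15.5 dBu.
Stage 2: below threshold (-15.5 ≤ 2); passes unchanged; output -15.5 dBu.
Stage 3: -15.5 dBu ≤ 0.6 dBu, so stage 3 doesn't engage; make-up brings it to -9.5 dBu.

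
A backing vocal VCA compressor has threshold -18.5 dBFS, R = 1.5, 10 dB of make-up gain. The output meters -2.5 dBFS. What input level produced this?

-9.5 dBFS

Before make-up, the level was -2.5 − 10 = -12.5 dBFS.
Post-compression overshoot = -12.5 − (-18.5) = 6 dB.
Undo the ratio: input overshoot = 6 × 1.5 = 9 dB, giving input = -9.5 dBFS.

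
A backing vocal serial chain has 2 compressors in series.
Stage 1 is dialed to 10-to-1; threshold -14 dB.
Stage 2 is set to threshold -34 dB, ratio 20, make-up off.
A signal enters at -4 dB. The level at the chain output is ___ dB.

-32.95 dB

Stage 1: 10 dB above -14 dB, reduced 10:1 to 1 dB above → -13 dB.
Stage 2: overshoot 21 dB → 21/20 = 1.05 dB → -32.95 dB.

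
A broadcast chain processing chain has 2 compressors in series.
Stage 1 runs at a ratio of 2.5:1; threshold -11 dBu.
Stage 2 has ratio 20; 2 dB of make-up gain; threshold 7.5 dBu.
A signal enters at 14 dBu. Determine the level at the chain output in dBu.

Stage 1: overshoot 25 dB → 25/2.5 = 10 dB → -1 dBu.
Stage 2: below threshold (-1 ≤ 7.5); passes unchanged; make-up brings it to 1 dBu.

1 dBu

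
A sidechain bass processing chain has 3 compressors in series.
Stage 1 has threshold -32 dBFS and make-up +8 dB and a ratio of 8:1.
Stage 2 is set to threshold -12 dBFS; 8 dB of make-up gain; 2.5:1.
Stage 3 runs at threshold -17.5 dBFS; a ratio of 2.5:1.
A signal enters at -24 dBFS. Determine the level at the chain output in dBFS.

-16.5 dBFS

Stage 1: -24 dBFS is 8 dB over -32 dBFS; at 8:1 that becomes 1 dB over, giving -31 dBFS; +8 dB make-up → -23 dBFS.
Stage 2: below threshold (-23 ≤ -12); passes unchanged; make-up brings it to -15 dBFS.
Stage 3: 2.5 dB above -17.5 dBFS, reduced 2.5:1 to 1 dB above → -16.5 dBFS.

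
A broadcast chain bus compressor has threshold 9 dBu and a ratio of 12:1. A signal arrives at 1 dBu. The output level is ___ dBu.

1 dBu

1 dBu is 8 dB below the 9 dBu threshold, so no gain reduction is applied.
Output = input = 1 dBu.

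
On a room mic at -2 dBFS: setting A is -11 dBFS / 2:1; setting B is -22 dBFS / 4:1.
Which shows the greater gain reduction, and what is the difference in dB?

B, by 10.5 dB

A: 9 dB over, compressed to 4.5 dB over, so 4.5 dB of GR.
B: 20 dB over, compressed to 5 dB over, so 15 dB of GR.
B applies 10.5 dB more gain reduction.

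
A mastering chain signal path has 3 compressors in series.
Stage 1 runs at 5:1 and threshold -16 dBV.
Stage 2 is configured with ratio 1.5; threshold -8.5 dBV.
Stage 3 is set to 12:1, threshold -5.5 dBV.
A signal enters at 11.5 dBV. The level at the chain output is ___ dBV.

Stage 1: overshoot 27.5 dB → 27.5/5 = 5.5 dB → -10.5 dBV.
Stage 2: below threshold (-10.5 ≤ -8.5); passes unchanged; output -10.5 dBV.
Stage 3: below threshold (-10.5 ≤ -5.5); passes unchanged; output -10.5 dBV.

-10.5 dBV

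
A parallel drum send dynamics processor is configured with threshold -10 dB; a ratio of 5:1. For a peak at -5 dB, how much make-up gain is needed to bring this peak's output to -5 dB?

Without make-up, output = threshold + overshoot/5 = -10 + 1 = -9 dB.
Gap to target: 4 dB.

4 dB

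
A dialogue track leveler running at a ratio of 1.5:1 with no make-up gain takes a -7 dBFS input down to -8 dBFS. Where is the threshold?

-10 dBFS

Input is 3 dB above T (since output overshoot × R = input overshoot: (-8 − T)·1.5 = -7 − T gives T = -10 dBFS).
Check: -10 + (-7 − (-10))/1.5 = -10 + 2 = -8 dBFS. ✓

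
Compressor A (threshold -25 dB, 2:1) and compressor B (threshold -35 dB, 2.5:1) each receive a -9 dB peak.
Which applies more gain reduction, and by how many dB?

A: 16 dB over, compressed to 8 dB over, so 8 dB of GR.
B: 26 dB over, compressed to 10.4 dB over, so 15.6 dB of GR.
B reduces 7.6 dB more.

B, by 7.6 dB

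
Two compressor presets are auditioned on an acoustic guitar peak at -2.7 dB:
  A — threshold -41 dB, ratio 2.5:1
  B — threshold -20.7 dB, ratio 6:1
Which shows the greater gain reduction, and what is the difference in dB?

A, by 7.98 dB

A: overshoot 38.3 dB → output overshoot 15.32 dB → GR 22.98 dB.
B: overshoot 18 dB → output overshoot 3 dB → GR 15 dB.
Difference: 7.98 dB in favour of A.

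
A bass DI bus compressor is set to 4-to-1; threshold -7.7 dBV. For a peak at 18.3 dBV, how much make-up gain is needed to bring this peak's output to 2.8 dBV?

4 dB

Overshoot 26 dB → 26/4 = 6.5 dB after compression, so the compressed level is -7.7 + 6.5 = -1.2 dBV.
Make-up = target − compressed = 2.8 − (-1.2) = 4 dB.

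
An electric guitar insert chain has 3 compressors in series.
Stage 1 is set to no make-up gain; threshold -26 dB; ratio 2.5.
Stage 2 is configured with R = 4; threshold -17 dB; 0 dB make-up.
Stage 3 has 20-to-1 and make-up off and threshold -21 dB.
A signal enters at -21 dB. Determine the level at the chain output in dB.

Stage 1: overshoot 5 dB → 5/2.5 = 2 dB → -24 dB.
Stage 2: -24 dB ≤ -17 dB, so stage 2 doesn't engage; output -24 dB.
Stage 3: below threshold (-24 ≤ -21); passes unchanged; output -24 dB.

-24 dB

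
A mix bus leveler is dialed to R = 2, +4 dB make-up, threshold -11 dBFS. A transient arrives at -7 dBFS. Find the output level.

-7 dBFS sits 4 dB over threshold.
2:1 compression reduces that to 4/2 = 2 dB over.
That puts the output at -9 dBFS; make-up adds 4 dB, giving -5 dBFS.

-5 dBFS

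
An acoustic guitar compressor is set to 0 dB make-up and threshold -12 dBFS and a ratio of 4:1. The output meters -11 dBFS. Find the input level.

Post-compression overshoot = -11 − (-12) = 1 dB.
Before 4:1 compression the overshoot was 1 × 4 = 4 dB, so input = -12 + 4 = -8 dBFS.

-8 dBFS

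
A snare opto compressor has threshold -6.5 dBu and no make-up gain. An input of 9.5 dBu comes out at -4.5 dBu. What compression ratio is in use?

8:1

Input overshoot = 9.5 − (-6.5) = 16 dB; output overshoot = -4.5 − (-6.5) = 2 dB.
Ratio = 16 / 2 = 8.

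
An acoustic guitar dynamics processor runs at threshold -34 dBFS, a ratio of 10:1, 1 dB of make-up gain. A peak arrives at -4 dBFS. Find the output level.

The input is 30 dB above the -34 dBFS threshold.
The 30 dB excess becomes 3 dB after 10:1 reduction.
So the level is -34 + 3 = -31 dBFS; make-up adds 1 dB, giving -30 dBFS.

-30 dBFS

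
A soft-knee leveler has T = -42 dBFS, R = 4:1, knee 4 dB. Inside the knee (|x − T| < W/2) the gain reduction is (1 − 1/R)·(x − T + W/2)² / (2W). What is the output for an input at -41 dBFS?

-41.84375 dBFS

x − T + W/2 = -41 − (-42) + 2 = 3.
GR = (1 − 1/4) × 3² / 8 = 0.75 × 9 / 8 = 0.84375 dB.
Output = -41 − 0.84375 = -41.84375 dBFS.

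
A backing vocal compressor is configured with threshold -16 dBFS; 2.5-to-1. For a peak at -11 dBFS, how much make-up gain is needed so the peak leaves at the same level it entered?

Overshoot 5 dB → 5/2.5 = 2 dB after compression, so the compressed level is -16 + 2 = -14 dBFS.
Make-up = target − compressed = -11 − (-14) = 3 dB.

3 dB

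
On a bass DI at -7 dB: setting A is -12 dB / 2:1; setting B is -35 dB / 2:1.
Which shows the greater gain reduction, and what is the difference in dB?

A: GR = 5 − 5/2 = 2.5 dB.
B: GR = 28 − 28/2 = 14 dB.
B applies 11.5 dB more gain reduction.

B, by 11.5 dB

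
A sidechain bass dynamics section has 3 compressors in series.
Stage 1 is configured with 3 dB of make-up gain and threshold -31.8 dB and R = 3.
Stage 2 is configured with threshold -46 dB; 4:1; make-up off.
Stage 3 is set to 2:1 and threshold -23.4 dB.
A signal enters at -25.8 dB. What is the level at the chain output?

-41.2 dB

Stage 1: -25.8 dB is 6 dB over -31.8 dB; at 3:1 that becomes 2 dB over, giving -29.8 dB; +3 dB make-up → -26.8 dB.
Stage 2: -26.8 dB is 19.2 dB over -46 dB; at 4:1 that becomes 4.8 dB over, giving -41.2 dB.
Stage 3: -41.2 dB ≤ -23.4 dB, so stage 3 doesn't engage; output -41.2 dB.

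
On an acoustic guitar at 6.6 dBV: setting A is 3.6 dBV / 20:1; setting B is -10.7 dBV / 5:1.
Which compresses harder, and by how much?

A: 3 dB over, compressed to 0.15 dB over, so 2.85 dB of GR.
B: 17.3 dB over, compressed to 3.46 dB over, so 13.84 dB of GR.
B reduces 10.99 dB more.

B, by 10.99 dB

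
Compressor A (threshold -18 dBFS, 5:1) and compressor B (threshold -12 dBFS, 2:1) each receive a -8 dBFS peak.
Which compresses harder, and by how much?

A: GR = 10 − 10/5 = 8 dB.
B: GR = 4 − 4/2 = 2 dB.
A applies 6 dB more gain reduction.

A, by 6 dB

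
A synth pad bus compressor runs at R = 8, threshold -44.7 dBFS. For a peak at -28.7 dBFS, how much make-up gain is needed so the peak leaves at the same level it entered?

Overshoot 16 dB → 16/8 = 2 dB after compression, so the compressed level is -44.7 + 2 = -42.7 dBFS.
Make-up = target − compressed = -28.7 − (-42.7) = 14 dB.

14 dB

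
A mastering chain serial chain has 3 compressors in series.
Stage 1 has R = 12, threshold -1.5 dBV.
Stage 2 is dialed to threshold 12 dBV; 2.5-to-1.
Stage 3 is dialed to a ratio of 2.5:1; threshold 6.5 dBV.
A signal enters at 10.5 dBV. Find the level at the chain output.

-0.5 dBV

Stage 1: overshoot 12 dB → 12/12 = 1 dB → -0.5 dBV.
Stage 2: below threshold (-0.5 ≤ 12); passes unchanged; output -0.5 dBV.
Stage 3: -0.5 dBV ≤ 6.5 dBV, so stage 3 doesn't engage; output -0.5 dBV.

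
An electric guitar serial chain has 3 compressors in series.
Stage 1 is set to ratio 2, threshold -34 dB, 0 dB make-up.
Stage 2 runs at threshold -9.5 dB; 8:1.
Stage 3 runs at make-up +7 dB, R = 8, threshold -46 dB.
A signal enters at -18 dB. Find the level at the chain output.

Stage 1: overshoot 16 dB → 16/2 = 8 dB → -26 dB.
Stage 2: -26 dB ≤ -9.5 dB, so stage 2 doesn't engage; output -26 dB.
Stage 3: overshoot 20 dB → 20/8 = 2.5 dB → -43.5 dB; +7 dB make-up → -36.5 dB.

-36.5 dB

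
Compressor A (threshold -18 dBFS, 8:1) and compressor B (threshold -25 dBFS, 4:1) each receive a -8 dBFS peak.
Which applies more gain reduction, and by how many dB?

B, by 4 dB

A: 10 dB over, compressed to 1.25 dB over, so 8.75 dB of GR.
B: 17 dB over, compressed to 4.25 dB over, so 12.75 dB of GR.
B reduces 4 dB more.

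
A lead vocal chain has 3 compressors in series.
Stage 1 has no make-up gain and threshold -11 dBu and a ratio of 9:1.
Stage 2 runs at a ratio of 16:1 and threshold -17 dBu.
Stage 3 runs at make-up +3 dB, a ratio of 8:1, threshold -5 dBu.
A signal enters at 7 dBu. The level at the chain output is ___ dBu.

-13.5 dBu

Stage 1: overshoot 18 dB → 18/9 = 2 dB → -9 dBu.
Stage 2: 8 dB above -17 dBu, reduced 16:1 to 0.5 dB above → -16.5 dBu.
Stage 3: -16.5 dBu is at or below the -5 dBu threshold — no compression; make-up brings it to -13.5 dBu.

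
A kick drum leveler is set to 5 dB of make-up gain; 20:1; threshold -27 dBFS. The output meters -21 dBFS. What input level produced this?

Stripping the +5 dB make-up gives -26 dBFS at the gain stage.
The compressed level sits -26 − (-27) = 1 dB over threshold.
Undo the ratio: input overshoot = 1 × 20 = 20 dB, giving input = -7 dBFS.

-7 dBFS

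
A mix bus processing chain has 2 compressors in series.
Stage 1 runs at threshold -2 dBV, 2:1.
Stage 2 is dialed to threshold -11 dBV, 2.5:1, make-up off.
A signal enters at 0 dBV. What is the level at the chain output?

-7 dBV

Stage 1: overshoot 2 dB → 2/2 = 1 dB → -1 dBV.
Stage 2: 10 dB above -11 dBV, reduced 2.5:1 to 4 dB above → -7 dBV.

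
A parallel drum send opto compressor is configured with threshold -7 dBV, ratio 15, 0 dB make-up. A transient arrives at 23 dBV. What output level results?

23 dBV sits 30 dB over threshold.
The 30 dB excess becomes 2 dB after 15:1 reduction.
So the level is -7 + 2 = -5 dBV.

-5 dBV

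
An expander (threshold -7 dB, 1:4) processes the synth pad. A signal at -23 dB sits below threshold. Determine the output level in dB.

-71 dB

Undershoot = (-7) − (-23) = 16 dB.
At 1:4, that expands to 64 dB under threshold.
Output = -7 − 64 = -71 dB.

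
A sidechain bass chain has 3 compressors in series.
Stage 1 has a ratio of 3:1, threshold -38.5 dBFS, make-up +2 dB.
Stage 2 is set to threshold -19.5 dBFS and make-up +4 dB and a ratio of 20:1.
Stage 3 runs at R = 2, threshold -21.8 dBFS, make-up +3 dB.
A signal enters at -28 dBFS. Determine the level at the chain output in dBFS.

-26 dBFS

Stage 1: -28 dBFS is 10.5 dB over -38.5 dBFS; at 3:1 that becomes 3.5 dB over, giving -35 dBFS; +2 dB make-up → -33 dBFS.
Stage 2: -33 dBFS ≤ -19.5 dBFS, so stage 2 doesn't engage; make-up brings it to -29 dBFS.
Stage 3: -29 dBFS ≤ -21.8 dBFS, so stage 3 doesn't engage; make-up brings it to -26 dBFS.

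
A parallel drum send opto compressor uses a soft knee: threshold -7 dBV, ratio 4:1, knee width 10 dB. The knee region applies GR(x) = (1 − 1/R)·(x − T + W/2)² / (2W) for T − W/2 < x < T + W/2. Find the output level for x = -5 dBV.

-6.8375 dBV

x − T + W/2 = -5 − (-7) + 5 = 7.
GR = (1 − 1/4) × 7² / 20 = 0.75 × 49 / 20 = 1.8375 dB.
Output = -5 − 1.8375 = -6.8375 dBV.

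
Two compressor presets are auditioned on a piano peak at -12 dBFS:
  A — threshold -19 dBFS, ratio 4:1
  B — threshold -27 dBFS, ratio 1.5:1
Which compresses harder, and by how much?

A, by 0.25 dB

A: GR = 7 − 7/4 = 5.25 dB.
B: GR = 15 − 15/1.5 = 5 dB.
A reduces 0.25 dB more.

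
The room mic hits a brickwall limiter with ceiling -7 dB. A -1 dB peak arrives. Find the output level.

At ∞:1, everything above -7 dB is held at the ceiling.

-7 dB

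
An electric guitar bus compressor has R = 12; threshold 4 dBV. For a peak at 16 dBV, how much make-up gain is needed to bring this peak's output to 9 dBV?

4 dB

The peak compresses to 4 + 12/12 = 5 dBV.
To reach 9 dBV requires 9 − 5 = 4 dB of make-up.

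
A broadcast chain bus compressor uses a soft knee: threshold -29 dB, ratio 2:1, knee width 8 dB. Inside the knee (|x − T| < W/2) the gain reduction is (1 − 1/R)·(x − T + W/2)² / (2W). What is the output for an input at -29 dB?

x − T + W/2 = -29 − (-29) + 4 = 4.
GR = (1 − 1/2) × 4² / 16 = 0.5 × 16 / 16 = 0.5 dB.
Output = -29 − 0.5 = -29.5 dB.

-29.5 dB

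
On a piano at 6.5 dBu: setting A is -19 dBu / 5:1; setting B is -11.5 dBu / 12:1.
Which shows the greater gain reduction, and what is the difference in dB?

A, by 3.9 dB

A: GR = 25.5 − 25.5/5 = 20.4 dB.
B: GR = 18 − 18/12 = 16.5 dB.
A reduces 3.9 dB more.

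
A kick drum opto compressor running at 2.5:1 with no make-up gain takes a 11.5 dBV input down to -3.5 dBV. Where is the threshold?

-13.5 dBV

Let T be the threshold. Output overshoot = (input overshoot)/R, so -3.5 − T = (11.5 − T)/2.5.
2.5·(-3.5 − T) = 11.5 − T → 1.5·T = -8.75 − 11.5 = -20.25.
T = -20.25/1.5 = -13.5 dBV.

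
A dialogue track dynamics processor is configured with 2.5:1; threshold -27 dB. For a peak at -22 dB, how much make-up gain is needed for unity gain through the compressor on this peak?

3 dB

The peak compresses to -27 + 5/2.5 = -25 dB.
To reach -22 dB requires -22 − (-25) = 3 dB of make-up.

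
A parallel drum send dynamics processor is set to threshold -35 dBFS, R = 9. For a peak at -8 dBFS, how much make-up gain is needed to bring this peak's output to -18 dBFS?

14 dB

Overshoot 27 dB → 27/9 = 3 dB after compression, so the compressed level is -35 + 3 = -32 dBFS.
Make-up = target − compressed = -18 − (-32) = 14 dB.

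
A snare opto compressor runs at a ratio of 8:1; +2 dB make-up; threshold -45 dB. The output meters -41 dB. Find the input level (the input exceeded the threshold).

Before make-up, the level was -41 − 2 = -43 dB.
Post-compression overshoot = -43 − (-45) = 2 dB.
Undo the ratio: input overshoot = 2 × 8 = 16 dB, giving input = -29 dB.

-29 dB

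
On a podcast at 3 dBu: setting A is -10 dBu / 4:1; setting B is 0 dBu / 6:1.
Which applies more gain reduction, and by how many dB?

A: GR = 13 − 13/4 = 9.75 dB.
B: GR = 3 − 3/6 = 2.5 dB.
Difference: 7.25 dB in favour of A.

A, by 7.25 dB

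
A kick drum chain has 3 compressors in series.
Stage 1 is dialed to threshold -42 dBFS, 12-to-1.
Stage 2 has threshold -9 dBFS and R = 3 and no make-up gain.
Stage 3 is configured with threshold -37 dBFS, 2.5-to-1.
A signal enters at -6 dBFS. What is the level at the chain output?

Stage 1: -6 dBFS is 36 dB over -42 dBFS; at 12:1 that becomes 3 dB over, giving -39 dBFS.
Stage 2: -39 dBFS ≤ -9 dBFS, so stage 2 doesn't engage; output -39 dBFS.
Stage 3: -39 dBFS ≤ -37 dBFS, so stage 3 doesn't engage; output -39 dBFS.

-39 dBFS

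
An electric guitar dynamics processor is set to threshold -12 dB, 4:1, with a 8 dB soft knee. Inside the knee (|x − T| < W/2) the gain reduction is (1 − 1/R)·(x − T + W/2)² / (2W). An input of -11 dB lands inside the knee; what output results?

x − T + W/2 = -11 − (-12) + 4 = 5.
GR = (1 − 1/4) × 5² / 16 = 0.75 × 25 / 16 = 1.171875 dB.
Output = -11 − 1.171875 = -12.171875 dB.

-12.171875 dB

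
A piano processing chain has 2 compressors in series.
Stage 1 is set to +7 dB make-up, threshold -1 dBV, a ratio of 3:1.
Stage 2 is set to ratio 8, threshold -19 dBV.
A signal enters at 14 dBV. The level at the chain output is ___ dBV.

Stage 1: 15 dB above -1 dBV, reduced 3:1 to 5 dB above → 4 dBV; +7 dB make-up → 11 dBV.
Stage 2: 11 dBV is 30 dB over -19 dBV; at 8:1 that becomes 3.75 dB over, giving -15.25 dBV.

-15.25 dBV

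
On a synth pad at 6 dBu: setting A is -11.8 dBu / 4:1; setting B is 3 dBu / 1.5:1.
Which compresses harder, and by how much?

A, by 12.35 dB

A: GR = 17.8 − 17.8/4 = 13.35 dB.
B: GR = 3 − 3/1.5 = 1 dB.
A reduces 12.35 dB more.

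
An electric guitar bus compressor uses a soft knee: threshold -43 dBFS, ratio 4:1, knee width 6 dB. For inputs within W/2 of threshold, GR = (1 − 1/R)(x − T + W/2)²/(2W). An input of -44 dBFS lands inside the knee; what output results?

x − T + W/2 = -44 − (-43) + 3 = 2.
GR = (1 − 1/4) × 2² / 12 = 0.75 × 4 / 12 = 0.25 dB.
Output = -44 − 0.25 = -44.25 dBFS.

-44.25 dBFS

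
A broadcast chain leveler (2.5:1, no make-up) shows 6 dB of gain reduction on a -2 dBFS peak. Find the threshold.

Input is 10 dB above T (since output overshoot × R = input overshoot: (-8 − T)·2.5 = -2 − T gives T = -12 dBFS).
Check: -12 + (-2 − (-12))/2.5 = -12 + 4 = -8 dBFS. ✓

-12 dBFS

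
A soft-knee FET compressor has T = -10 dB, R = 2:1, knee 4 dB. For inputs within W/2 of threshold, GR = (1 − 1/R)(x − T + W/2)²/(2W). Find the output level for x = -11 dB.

-11.0625 dB

x − T + W/2 = -11 − (-10) + 2 = 1.
GR = (1 − 1/2) × 1² / 8 = 0.5 × 1 / 8 = 0.0625 dB.
Output = -11 − 0.0625 = -11.0625 dB.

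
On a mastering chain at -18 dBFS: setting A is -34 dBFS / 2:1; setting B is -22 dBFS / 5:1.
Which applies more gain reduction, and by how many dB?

A: overshoot 16 dB → output overshoot 8 dB → GR 8 dB.
B: overshoot 4 dB → output overshoot 0.8 dB → GR 3.2 dB.
A reduces 4.8 dB more.

A, by 4.8 dB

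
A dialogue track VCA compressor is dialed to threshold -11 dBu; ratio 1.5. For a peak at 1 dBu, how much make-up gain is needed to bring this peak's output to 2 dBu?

5 dB

Without make-up, output = threshold + overshoot/1.5 = -11 + 8 = -3 dBu.
Gap to target: 5 dB.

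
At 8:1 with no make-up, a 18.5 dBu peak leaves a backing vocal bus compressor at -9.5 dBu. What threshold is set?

-13.5 dBu

Let T be the threshold. Output overshoot = (input overshoot)/R, so -9.5 − T = (18.5 − T)/8.
8·(-9.5 − T) = 18.5 − T → 7·T = -76 − 18.5 = -94.5.
T = -94.5/7 = -13.5 dBu.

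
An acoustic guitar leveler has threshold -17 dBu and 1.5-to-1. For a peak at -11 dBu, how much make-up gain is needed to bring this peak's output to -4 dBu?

The peak compresses to -17 + 6/1.5 = -13 dBu.
To reach -4 dBu requires -4 − (-13) = 9 dB of make-up.

9 dB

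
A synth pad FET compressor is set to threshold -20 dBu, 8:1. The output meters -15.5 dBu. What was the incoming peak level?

16 dBu

Post-compression overshoot = -15.5 − (-20) = 4.5 dB.
Input overshoot = R × output overshoot = 36 dB → input = -20 + 36 = 16 dBu.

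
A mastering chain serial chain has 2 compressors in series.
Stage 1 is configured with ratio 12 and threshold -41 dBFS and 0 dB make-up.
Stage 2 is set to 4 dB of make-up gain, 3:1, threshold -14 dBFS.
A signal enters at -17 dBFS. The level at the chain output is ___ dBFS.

-35 dBFS

Stage 1: 24 dB above -41 dBFS, reduced 12:1 to 2 dB above → -39 dBFS.
Stage 2: -39 dBFS is at or below the -14 dBFS threshold — no compression; make-up brings it to -35 dBFS.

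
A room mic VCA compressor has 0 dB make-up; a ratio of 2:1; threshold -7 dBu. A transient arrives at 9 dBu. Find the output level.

The input is 16 dB above the -7 dBu threshold.
The 16 dB excess becomes 8 dB after 2:1 reduction.
Output = -7 + 8 = 1 dBu.

1 dBu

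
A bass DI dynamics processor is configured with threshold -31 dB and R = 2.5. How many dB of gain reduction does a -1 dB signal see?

18 dB

Overshoot = -1 − (-31) = 30 dB.
After 2.5:1 compression the overshoot becomes 30/2.5 = 12 dB.
So the signal is attenuated by 30 − 12 = 18 dB.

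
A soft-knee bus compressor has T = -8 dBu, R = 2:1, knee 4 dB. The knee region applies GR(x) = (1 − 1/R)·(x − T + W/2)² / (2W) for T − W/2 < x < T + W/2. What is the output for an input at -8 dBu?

x − T + W/2 = -8 − (-8) + 2 = 2.
GR = (1 − 1/2) × 2² / 8 = 0.5 × 4 / 8 = 0.25 dB.
Output = -8 − 0.25 = -8.25 dBu.

-8.25 dBu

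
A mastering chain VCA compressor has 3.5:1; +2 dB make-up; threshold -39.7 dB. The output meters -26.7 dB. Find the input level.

Stripping the +2 dB make-up gives -28.7 dB at the gain stage.
Post-compression overshoot = -28.7 − (-39.7) = 11 dB.
Before 3.5:1 compression the overshoot was 11 × 3.5 = 38.5 dB, so input = -39.7 + 38.5 = -1.2 dB.

-1.2 dB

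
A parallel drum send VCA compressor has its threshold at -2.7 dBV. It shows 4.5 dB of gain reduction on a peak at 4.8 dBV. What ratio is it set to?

Input overshoot = 4.8 − (-2.7) = 7.5 dB.
Output overshoot = 7.5 − 4.5 = 3 dB.
Ratio = input overshoot / output overshoot = 7.5 / 3 = 2.5.

2.5:1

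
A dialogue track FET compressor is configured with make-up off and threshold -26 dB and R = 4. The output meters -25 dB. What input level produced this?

That's 1 dB above the -26 dB threshold.
Undo the ratio: input overshoot = 1 × 4 = 4 dB, giving input = -22 dB.

-22 dB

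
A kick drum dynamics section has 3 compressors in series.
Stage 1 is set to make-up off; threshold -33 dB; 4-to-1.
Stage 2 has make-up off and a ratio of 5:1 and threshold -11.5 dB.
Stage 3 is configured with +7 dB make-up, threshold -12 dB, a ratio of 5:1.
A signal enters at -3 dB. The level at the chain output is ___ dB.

Stage 1: 30 dB above -33 dB, reduced 4:1 to 7.5 dB above → -25.5 dB.
Stage 2: -25.5 dB is at or below the -11.5 dB threshold — no compression; output -25.5 dB.
Stage 3: -25.5 dB ≤ -12 dB, so stage 3 doesn't engage; make-up brings it to -18.5 dB.

-18.5 dB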